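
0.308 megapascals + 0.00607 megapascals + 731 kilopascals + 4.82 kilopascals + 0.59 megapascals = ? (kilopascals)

In kilopascals:
  0.308 megapascals = 0.308e3 kilopascals = 308
  0.00607 megapascals = 0.00607e3 kilopascals = 6.07
  731 kilopascals → 731
  4.82 kilopascals → 4.82
  0.59 megapascals = 0.59e3 kilopascals = 590
Sum: 308 + 6.07 + 731 + 4.82 + 590 = 1639.89

1639.89 kilopascals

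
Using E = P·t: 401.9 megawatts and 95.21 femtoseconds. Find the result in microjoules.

38.264899 microjoules

401.9e6 × 95.21e-15 = 38264.899e-9 J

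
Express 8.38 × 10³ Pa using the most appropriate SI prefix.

= 8.38 × 10³ Pa; 10³ is kilo.

8.38 kPa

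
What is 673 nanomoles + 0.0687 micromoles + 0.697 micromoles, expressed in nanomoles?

1438.7 nanomoles

In nanomoles:
  673 nanomoles → 673
  0.0687 micromoles = 0.0687 × 10^3 nanomoles = 68.7
  0.697 micromoles = 0.697 × 10^3 nanomoles = 697
Sum: 673 + 68.7 + 697 = 1438.7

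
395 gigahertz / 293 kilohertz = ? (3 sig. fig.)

(395 × 10^9) / (293 × 10^3) = 1.348 × 10^6

1350000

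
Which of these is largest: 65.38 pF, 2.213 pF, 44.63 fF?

65.38 pF = 0.00000000006538 F
2.213 pF = 0.000000000002213 F
44.63 fF = 0.00000000000004463 F

65.38 pF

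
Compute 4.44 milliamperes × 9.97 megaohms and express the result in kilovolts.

4.44 × 10⁻³ × 9.97 × 10⁶ = 44.2668 × 10³ V

44.2668 kilovolts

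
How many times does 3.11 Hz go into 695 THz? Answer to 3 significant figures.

(695 × 10^12) / (3.11) = 223.5 × 10^12

223000000000000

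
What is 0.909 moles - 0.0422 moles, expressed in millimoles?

866.8 millimoles

In millimoles:
  0.909 moles = 0.909 × 10³ millimoles = 909
  0.0422 moles = 0.0422 × 10³ millimoles = 42.2
Difference: 909 - 42.2 = 866.8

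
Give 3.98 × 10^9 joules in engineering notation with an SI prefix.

3.98 gigajoules

= 3.98 × 10^9 joules; 10^9 is giga.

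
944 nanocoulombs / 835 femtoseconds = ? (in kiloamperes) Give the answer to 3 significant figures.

(944 × 10⁻⁹) / (835 × 10⁻¹⁵) = 1.1305 × 10⁶ A

1130 kiloamperes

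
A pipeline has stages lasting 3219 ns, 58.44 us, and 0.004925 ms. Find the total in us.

66.584 us

In us:
  3219 ns = 3219 × 10⁻³ us = 3.219
  58.44 us → 58.44
  0.004925 ms = 0.004925 × 10³ us = 4.925
Sum: 3.219 + 58.44 + 4.925 = 66.584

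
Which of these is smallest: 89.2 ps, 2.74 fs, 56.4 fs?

89.2 ps = 0.0000000000892 s
2.74 fs = 0.00000000000000274 s
56.4 fs = 0.0000000000000564 s

2.74 fs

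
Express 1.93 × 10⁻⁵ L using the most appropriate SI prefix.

= 19.3 × 10⁻⁶ L; 10⁻⁶ is micro.

19.3 μL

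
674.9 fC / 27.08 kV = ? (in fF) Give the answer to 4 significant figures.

0.02492 fF

(674.9 × 10⁻¹⁵) / (27.08 × 10³) = 24.9225 × 10⁻¹⁸ F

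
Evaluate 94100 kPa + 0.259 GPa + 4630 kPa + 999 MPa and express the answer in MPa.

In MPa:
  94100 kPa = 94100 × 10^-3 MPa = 94.1
  0.259 GPa = 0.259 × 10^3 MPa = 259
  4630 kPa = 4630 × 10^-3 MPa = 4.63
  999 MPa → 999
Sum: 94.1 + 259 + 4.63 + 999 = 1356.73

1356.73 MPa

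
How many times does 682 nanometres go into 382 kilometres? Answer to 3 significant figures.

(382 × 10^3) / (682 × 10^-9) = 0.5601 × 10^12

560000000000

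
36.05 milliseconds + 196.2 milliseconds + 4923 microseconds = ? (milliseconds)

237.173 milliseconds

In milliseconds:
  36.05 milliseconds → 36.05
  196.2 milliseconds → 196.2
  4923 microseconds = 4923e-3 milliseconds = 4.923
Sum: 36.05 + 196.2 + 4.923 = 237.173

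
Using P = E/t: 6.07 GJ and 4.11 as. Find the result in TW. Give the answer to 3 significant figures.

1480000000000000 TW

(6.07 × 10⁹) / (4.11 × 10⁻¹⁸) = 1.4769 × 10²⁷ W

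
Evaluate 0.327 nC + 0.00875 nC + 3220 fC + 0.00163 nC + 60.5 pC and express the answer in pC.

401.1 pC

In pC:
  0.327 nC = 0.327 × 10³ pC = 327
  0.00875 nC = 0.00875 × 10³ pC = 8.75
  3220 fC = 3220 × 10⁻³ pC = 3.22
  0.00163 nC = 0.00163 × 10³ pC = 1.63
  60.5 pC → 60.5
Sum: 327 + 8.75 + 3.22 + 1.63 + 60.5 = 401.1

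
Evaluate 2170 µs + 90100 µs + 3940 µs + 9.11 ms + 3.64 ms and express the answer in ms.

108.96 ms

In ms:
  2170 µs = 2170 × 10⁻³ ms = 2.17
  90100 µs = 90100 × 10⁻³ ms = 90.1
  3940 µs = 3940 × 10⁻³ ms = 3.94
  9.11 ms → 9.11
  3.64 ms → 3.64
Sum: 2.17 + 90.1 + 3.94 + 9.11 + 3.64 = 108.96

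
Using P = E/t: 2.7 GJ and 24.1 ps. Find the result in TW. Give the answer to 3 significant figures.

(2.7 × 10⁹) / (24.1 × 10⁻¹²) = 0.11203 × 10²¹ W

112000000 TW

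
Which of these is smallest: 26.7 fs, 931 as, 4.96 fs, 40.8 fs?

931 as

26.7 fs = 0.0000000000000267 s
931 as = 0.000000000000000931 s
4.96 fs = 0.00000000000000496 s
40.8 fs = 0.0000000000000408 s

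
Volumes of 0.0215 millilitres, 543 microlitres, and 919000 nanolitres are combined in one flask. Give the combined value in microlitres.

In microlitres:
  0.0215 millilitres = 0.0215e3 microlitres = 21.5
  543 microlitres → 543
  919000 nanolitres = 919000e-3 microlitres = 919
Sum: 21.5 + 543 + 919 = 1483.5

1483.5 microlitres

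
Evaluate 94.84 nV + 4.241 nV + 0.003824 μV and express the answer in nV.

In nV:
  94.84 nV → 94.84
  4.241 nV → 4.241
  0.003824 μV = 0.003824 × 10³ nV = 3.824
Sum: 94.84 + 4.241 + 3.824 = 102.905

102.905 nV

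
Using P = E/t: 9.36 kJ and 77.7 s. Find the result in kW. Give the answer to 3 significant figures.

0.120 kW

(9.36e3) / (77.7) = 0.12046e3 W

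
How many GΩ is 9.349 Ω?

(no prefix) = 10^0, giga = 10^9; factor is 10^-9.
9.349 × 10^-9 = 0.000000009349

0.000000009349 GΩ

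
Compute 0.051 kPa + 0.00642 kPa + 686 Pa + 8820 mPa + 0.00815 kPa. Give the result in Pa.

In Pa:
  0.051 kPa = 0.051 × 10³ Pa = 51
  0.00642 kPa = 0.00642 × 10³ Pa = 6.42
  686 Pa → 686
  8820 mPa = 8820 × 10⁻³ Pa = 8.82
  0.00815 kPa = 0.00815 × 10³ Pa = 8.15
Sum: 51 + 6.42 + 686 + 8.82 + 8.15 = 760.39

760.39 Pa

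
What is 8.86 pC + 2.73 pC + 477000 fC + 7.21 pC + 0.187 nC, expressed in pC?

682.8 pC

In pC:
  8.86 pC → 8.86
  2.73 pC → 2.73
  477000 fC = 477000 × 10⁻³ pC = 477
  7.21 pC → 7.21
  0.187 nC = 0.187 × 10³ pC = 187
Sum: 8.86 + 2.73 + 477 + 7.21 + 187 = 682.8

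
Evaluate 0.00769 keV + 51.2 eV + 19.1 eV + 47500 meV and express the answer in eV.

In eV:
  0.00769 keV = 0.00769 × 10³ eV = 7.69
  51.2 eV → 51.2
  19.1 eV → 19.1
  47500 meV = 47500 × 10⁻³ eV = 47.5
Sum: 7.69 + 51.2 + 19.1 + 47.5 = 125.49

125.49 eV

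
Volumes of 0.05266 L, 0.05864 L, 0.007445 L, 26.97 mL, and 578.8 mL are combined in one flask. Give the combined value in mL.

In mL:
  0.05266 L = 0.05266 × 10³ mL = 52.66
  0.05864 L = 0.05864 × 10³ mL = 58.64
  0.007445 L = 0.007445 × 10³ mL = 7.445
  26.97 mL → 26.97
  578.8 mL → 578.8
Sum: 52.66 + 58.64 + 7.445 + 26.97 + 578.8 = 724.515

724.515 mL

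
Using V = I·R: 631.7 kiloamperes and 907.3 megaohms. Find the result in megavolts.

631.7e3 × 907.3e6 = 573141.41e9 V

573141410 megavolts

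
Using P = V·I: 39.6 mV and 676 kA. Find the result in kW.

26.7696 kW

39.6 × 10⁻³ × 676 × 10³ = 26769.6 W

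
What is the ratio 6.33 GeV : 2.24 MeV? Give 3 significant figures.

(6.33 × 10^9) / (2.24 × 10^6) = 2.826 × 10^3

2830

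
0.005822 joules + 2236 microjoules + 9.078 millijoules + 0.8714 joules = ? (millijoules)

888.536 millijoules

In millijoules:
  0.005822 joules = 0.005822 × 10^3 millijoules = 5.822
  2236 microjoules = 2236 × 10^-3 millijoules = 2.236
  9.078 millijoules → 9.078
  0.8714 joules = 0.8714 × 10^3 millijoules = 871.4
Sum: 5.822 + 2.236 + 9.078 + 871.4 = 888.536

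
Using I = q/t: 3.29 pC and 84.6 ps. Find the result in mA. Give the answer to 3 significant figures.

(3.29e-12) / (84.6e-12) = 0.038889 A

38.9 mA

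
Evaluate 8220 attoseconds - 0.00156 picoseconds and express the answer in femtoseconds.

6.66 femtoseconds

In femtoseconds:
  8220 attoseconds = 8220e-3 femtoseconds = 8.22
  0.00156 picoseconds = 0.00156e3 femtoseconds = 1.56
Difference: 8.22 - 1.56 = 6.66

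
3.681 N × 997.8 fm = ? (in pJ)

3.681 × 997.8e-15 = 3672.9018e-15 J

3.6729018 pJ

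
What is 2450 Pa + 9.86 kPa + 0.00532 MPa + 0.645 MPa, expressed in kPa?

662.63 kPa

In kPa:
  2450 Pa = 2450 × 10⁻³ kPa = 2.45
  9.86 kPa → 9.86
  0.00532 MPa = 0.00532 × 10³ kPa = 5.32
  0.645 MPa = 0.645 × 10³ kPa = 645
Sum: 2.45 + 9.86 + 5.32 + 645 = 662.63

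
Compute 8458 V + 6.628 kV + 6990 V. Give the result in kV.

22.076 kV

In kV:
  8458 V = 8458e-3 kV = 8.458
  6.628 kV → 6.628
  6990 V = 6990e-3 kV = 6.99
Sum: 8.458 + 6.628 + 6.99 = 22.076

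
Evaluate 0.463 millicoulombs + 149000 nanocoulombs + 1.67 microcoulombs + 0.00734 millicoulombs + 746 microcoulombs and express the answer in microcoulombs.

1367.01 microcoulombs

In microcoulombs:
  0.463 millicoulombs = 0.463e3 microcoulombs = 463
  149000 nanocoulombs = 149000e-3 microcoulombs = 149
  1.67 microcoulombs → 1.67
  0.00734 millicoulombs = 0.00734e3 microcoulombs = 7.34
  746 microcoulombs → 746
Sum: 463 + 149 + 1.67 + 7.34 + 746 = 1367.01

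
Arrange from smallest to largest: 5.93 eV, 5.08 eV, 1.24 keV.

5.93 eV = 5.93 eV
5.08 eV = 5.08 eV
1.24 keV = 1240 eV

5.08 eV < 5.93 eV < 1.24 keV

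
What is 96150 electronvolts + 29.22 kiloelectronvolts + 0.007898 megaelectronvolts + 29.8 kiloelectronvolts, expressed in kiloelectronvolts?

163.068 kiloelectronvolts

In kiloelectronvolts:
  96150 electronvolts = 96150 × 10⁻³ kiloelectronvolts = 96.15
  29.22 kiloelectronvolts → 29.22
  0.007898 megaelectronvolts = 0.007898 × 10³ kiloelectronvolts = 7.898
  29.8 kiloelectronvolts → 29.8
Sum: 96.15 + 29.22 + 7.898 + 29.8 = 163.068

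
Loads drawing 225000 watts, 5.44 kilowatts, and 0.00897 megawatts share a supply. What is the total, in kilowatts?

239.41 kilowatts

In kilowatts:
  225000 watts = 225000e-3 kilowatts = 225
  5.44 kilowatts → 5.44
  0.00897 megawatts = 0.00897e3 kilowatts = 8.97
Sum: 225 + 5.44 + 8.97 = 239.41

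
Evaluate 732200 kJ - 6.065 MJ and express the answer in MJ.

726.135 MJ

In MJ:
  732200 kJ = 732200e-3 MJ = 732.2
  6.065 MJ → 6.065
Difference: 732.2 - 6.065 = 726.135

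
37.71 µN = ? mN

0.03771 mN

micro = 1e-6, milli = 1e-3; factor is 1e-3.
37.71 × 1e-3 = 0.03771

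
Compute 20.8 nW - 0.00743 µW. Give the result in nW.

In nW:
  20.8 nW → 20.8
  0.00743 µW = 0.00743e3 nW = 7.43
Difference: 20.8 - 7.43 = 13.37

13.37 nW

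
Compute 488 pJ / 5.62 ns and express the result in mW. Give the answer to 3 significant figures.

86.8 mW

(488e-12) / (5.62e-9) = 86.833e-3 W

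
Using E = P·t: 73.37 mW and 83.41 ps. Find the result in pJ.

6.1197917 pJ

73.37 × 10^-3 × 83.41 × 10^-12 = 6119.7917 × 10^-15 J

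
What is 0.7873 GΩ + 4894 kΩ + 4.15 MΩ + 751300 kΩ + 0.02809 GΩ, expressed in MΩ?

In MΩ:
  0.7873 GΩ = 0.7873 × 10^3 MΩ = 787.3
  4894 kΩ = 4894 × 10^-3 MΩ = 4.894
  4.15 MΩ → 4.15
  751300 kΩ = 751300 × 10^-3 MΩ = 751.3
  0.02809 GΩ = 0.02809 × 10^3 MΩ = 28.09
Sum: 787.3 + 4.894 + 4.15 + 751.3 + 28.09 = 1575.734

1575.734 MΩ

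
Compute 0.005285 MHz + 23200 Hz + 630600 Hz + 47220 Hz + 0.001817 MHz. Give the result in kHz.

In kHz:
  0.005285 MHz = 0.005285e3 kHz = 5.285
  23200 Hz = 23200e-3 kHz = 23.2
  630600 Hz = 630600e-3 kHz = 630.6
  47220 Hz = 47220e-3 kHz = 47.22
  0.001817 MHz = 0.001817e3 kHz = 1.817
Sum: 5.285 + 23.2 + 630.6 + 47.22 + 1.817 = 708.122

708.122 kHz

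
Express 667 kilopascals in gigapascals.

kilo = 10³, giga = 10⁹; factor is 10⁻⁶.
667 × 10⁻⁶ = 0.000667

0.000667 gigapascals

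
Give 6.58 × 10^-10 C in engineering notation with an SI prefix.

658 pC

= 658 × 10^-12 C; 10^-12 is pico.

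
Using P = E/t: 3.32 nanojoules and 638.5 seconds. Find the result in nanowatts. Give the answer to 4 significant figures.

(3.32 × 10^-9) / (638.5) = 0.00519969 × 10^-9 W

0.005200 nanowatts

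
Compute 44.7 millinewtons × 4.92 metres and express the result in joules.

44.7 × 10⁻³ × 4.92 = 219.924 × 10⁻³ J

0.219924 joules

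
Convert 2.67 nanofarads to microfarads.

nano = 10⁻⁹, micro = 10⁻⁶; factor is 10⁻³.
2.67 × 10⁻³ = 0.00267

0.00267 microfarads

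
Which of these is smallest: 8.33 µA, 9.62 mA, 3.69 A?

8.33 µA

8.33 µA = 0.00000833 A
9.62 mA = 0.00962 A
3.69 A = 3.69 A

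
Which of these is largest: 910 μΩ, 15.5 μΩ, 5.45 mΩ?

910 μΩ = 0.00091 Ω
15.5 μΩ = 0.0000155 Ω
5.45 mΩ = 0.00545 Ω

5.45 mΩ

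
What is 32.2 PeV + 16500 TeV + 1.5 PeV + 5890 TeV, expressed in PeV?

56.09 PeV

In PeV:
  32.2 PeV → 32.2
  16500 TeV = 16500e-3 PeV = 16.5
  1.5 PeV → 1.5
  5890 TeV = 5890e-3 PeV = 5.89
Sum: 32.2 + 16.5 + 1.5 + 5.89 = 56.09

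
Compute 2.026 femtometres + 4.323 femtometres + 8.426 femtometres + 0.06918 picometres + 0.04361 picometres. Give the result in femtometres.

In femtometres:
  2.026 femtometres → 2.026
  4.323 femtometres → 4.323
  8.426 femtometres → 8.426
  0.06918 picometres = 0.06918e3 femtometres = 69.18
  0.04361 picometres = 0.04361e3 femtometres = 43.61
Sum: 2.026 + 4.323 + 8.426 + 69.18 + 43.61 = 127.565

127.565 femtometres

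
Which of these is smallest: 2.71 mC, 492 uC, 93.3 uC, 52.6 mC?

2.71 mC = 0.00271 C
492 uC = 0.000492 C
93.3 uC = 0.0000933 C
52.6 mC = 0.0526 C

93.3 uC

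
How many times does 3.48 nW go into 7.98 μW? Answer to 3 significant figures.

2290

(7.98 × 10⁻⁶) / (3.48 × 10⁻⁹) = 2.293 × 10³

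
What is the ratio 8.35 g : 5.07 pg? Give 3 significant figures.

1650000000000

(8.35) / (5.07 × 10⁻¹²) = 1.647 × 10¹²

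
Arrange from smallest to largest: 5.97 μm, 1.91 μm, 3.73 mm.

5.97 μm = 0.00000597 m
1.91 μm = 0.00000191 m
3.73 mm = 0.00373 m

1.91 μm < 5.97 μm < 3.73 mm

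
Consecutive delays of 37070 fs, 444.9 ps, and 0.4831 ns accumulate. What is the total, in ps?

965.07 ps

In ps:
  37070 fs = 37070e-3 ps = 37.07
  444.9 ps → 444.9
  0.4831 ns = 0.4831e3 ps = 483.1
Sum: 37.07 + 444.9 + 483.1 = 965.07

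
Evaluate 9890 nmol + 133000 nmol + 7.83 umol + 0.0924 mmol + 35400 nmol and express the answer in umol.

278.52 umol

In umol:
  9890 nmol = 9890 × 10⁻³ umol = 9.89
  133000 nmol = 133000 × 10⁻³ umol = 133
  7.83 umol → 7.83
  0.0924 mmol = 0.0924 × 10³ umol = 92.4
  35400 nmol = 35400 × 10⁻³ umol = 35.4
Sum: 9.89 + 133 + 7.83 + 92.4 + 35.4 = 278.52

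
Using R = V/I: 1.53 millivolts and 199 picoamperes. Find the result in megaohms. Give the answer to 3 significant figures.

(1.53 × 10^-3) / (199 × 10^-12) = 0.0076884 × 10^9 Ω

7.69 megaohms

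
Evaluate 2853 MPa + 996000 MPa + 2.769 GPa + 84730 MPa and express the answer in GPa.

In GPa:
  2853 MPa = 2853 × 10⁻³ GPa = 2.853
  996000 MPa = 996000 × 10⁻³ GPa = 996
  2.769 GPa → 2.769
  84730 MPa = 84730 × 10⁻³ GPa = 84.73
Sum: 2.853 + 996 + 2.769 + 84.73 = 1086.352

1086.352 GPa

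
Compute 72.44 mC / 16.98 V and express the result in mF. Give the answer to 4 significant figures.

(72.44e-3) / (16.98) = 4.2662e-3 F

4.266 mF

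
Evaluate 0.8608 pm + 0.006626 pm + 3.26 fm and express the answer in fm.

870.686 fm

In fm:
  0.8608 pm = 0.8608 × 10^3 fm = 860.8
  0.006626 pm = 0.006626 × 10^3 fm = 6.626
  3.26 fm → 3.26
Sum: 860.8 + 6.626 + 3.26 = 870.686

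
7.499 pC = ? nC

pico = 10^-12, nano = 10^-9; factor is 10^-3.
7.499 × 10^-3 = 0.007499

0.007499 nC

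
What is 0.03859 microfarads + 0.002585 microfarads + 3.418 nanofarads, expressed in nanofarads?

44.593 nanofarads

In nanofarads:
  0.03859 microfarads = 0.03859e3 nanofarads = 38.59
  0.002585 microfarads = 0.002585e3 nanofarads = 2.585
  3.418 nanofarads → 3.418
Sum: 38.59 + 2.585 + 3.418 = 44.593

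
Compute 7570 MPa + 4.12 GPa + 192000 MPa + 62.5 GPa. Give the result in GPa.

In GPa:
  7570 MPa = 7570 × 10⁻³ GPa = 7.57
  4.12 GPa → 4.12
  192000 MPa = 192000 × 10⁻³ GPa = 192
  62.5 GPa → 62.5
Sum: 7.57 + 4.12 + 192 + 62.5 = 266.19

266.19 GPa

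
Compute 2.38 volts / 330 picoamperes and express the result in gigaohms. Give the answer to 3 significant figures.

(2.38) / (330 × 10⁻¹²) = 0.0072121 × 10¹² Ω

7.21 gigaohms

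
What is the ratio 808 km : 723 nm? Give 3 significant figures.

1120000000000

(808 × 10^3) / (723 × 10^-9) = 1.118 × 10^12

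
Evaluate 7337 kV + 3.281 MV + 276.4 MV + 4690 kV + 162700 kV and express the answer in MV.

454.408 MV

In MV:
  7337 kV = 7337e-3 MV = 7.337
  3.281 MV → 3.281
  276.4 MV → 276.4
  4690 kV = 4690e-3 MV = 4.69
  162700 kV = 162700e-3 MV = 162.7
Sum: 7.337 + 3.281 + 276.4 + 4.69 + 162.7 = 454.408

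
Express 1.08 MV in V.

mega = 10⁶, (no prefix) = 10⁰; factor is 10⁶.
1.08 × 10⁶ = 1080000

1080000 V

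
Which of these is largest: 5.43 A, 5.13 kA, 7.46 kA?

7.46 kA

5.43 A = 5.43 A
5.13 kA = 5130 A
7.46 kA = 7460 A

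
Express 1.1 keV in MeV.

0.0011 MeV

kilo = 1e3, mega = 1e6; factor is 1e-3.
1.1 × 1e-3 = 0.0011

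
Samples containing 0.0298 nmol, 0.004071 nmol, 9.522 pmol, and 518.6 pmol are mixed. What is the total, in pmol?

561.993 pmol

In pmol:
  0.0298 nmol = 0.0298 × 10³ pmol = 29.8
  0.004071 nmol = 0.004071 × 10³ pmol = 4.071
  9.522 pmol → 9.522
  518.6 pmol → 518.6
Sum: 29.8 + 4.071 + 9.522 + 518.6 = 561.993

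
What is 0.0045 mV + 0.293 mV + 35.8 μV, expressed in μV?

In μV:
  0.0045 mV = 0.0045 × 10^3 μV = 4.5
  0.293 mV = 0.293 × 10^3 μV = 293
  35.8 μV → 35.8
Sum: 4.5 + 293 + 35.8 = 333.3

333.3 μV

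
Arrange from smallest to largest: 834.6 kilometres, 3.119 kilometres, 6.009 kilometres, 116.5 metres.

834.6 kilometres = 834600 metres
3.119 kilometres = 3119 metres
6.009 kilometres = 6009 metres
116.5 metres = 116.5 metres

116.5 metres < 3.119 kilometres < 6.009 kilometres < 834.6 kilometres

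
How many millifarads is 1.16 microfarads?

0.00116 millifarads

micro = 1e-6, milli = 1e-3; factor is 1e-3.
1.16 × 1e-3 = 0.00116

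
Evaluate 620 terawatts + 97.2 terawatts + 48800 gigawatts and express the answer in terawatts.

In terawatts:
  620 terawatts → 620
  97.2 terawatts → 97.2
  48800 gigawatts = 48800e-3 terawatts = 48.8
Sum: 620 + 97.2 + 48.8 = 766

766 terawatts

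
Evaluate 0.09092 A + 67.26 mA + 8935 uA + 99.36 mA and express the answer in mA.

266.475 mA

In mA:
  0.09092 A = 0.09092e3 mA = 90.92
  67.26 mA → 67.26
  8935 uA = 8935e-3 mA = 8.935
  99.36 mA → 99.36
Sum: 90.92 + 67.26 + 8.935 + 99.36 = 266.475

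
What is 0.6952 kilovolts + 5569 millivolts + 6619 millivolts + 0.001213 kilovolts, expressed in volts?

708.601 volts

In volts:
  0.6952 kilovolts = 0.6952e3 volts = 695.2
  5569 millivolts = 5569e-3 volts = 5.569
  6619 millivolts = 6619e-3 volts = 6.619
  0.001213 kilovolts = 0.001213e3 volts = 1.213
Sum: 695.2 + 5.569 + 6.619 + 1.213 = 708.601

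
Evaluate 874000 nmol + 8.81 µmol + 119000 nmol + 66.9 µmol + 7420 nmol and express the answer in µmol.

1076.13 µmol

In µmol:
  874000 nmol = 874000 × 10^-3 µmol = 874
  8.81 µmol → 8.81
  119000 nmol = 119000 × 10^-3 µmol = 119
  66.9 µmol → 66.9
  7420 nmol = 7420 × 10^-3 µmol = 7.42
Sum: 874 + 8.81 + 119 + 66.9 + 7.42 = 1076.13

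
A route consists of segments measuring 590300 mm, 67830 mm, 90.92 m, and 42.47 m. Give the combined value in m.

791.52 m

In m:
  590300 mm = 590300e-3 m = 590.3
  67830 mm = 67830e-3 m = 67.83
  90.92 m → 90.92
  42.47 m → 42.47
Sum: 590.3 + 67.83 + 90.92 + 42.47 = 791.52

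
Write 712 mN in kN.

0.000712 kN

milli = 10^-3, kilo = 10^3; factor is 10^-6.
712 × 10^-6 = 0.000712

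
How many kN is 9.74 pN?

0.00000000000000974 kN

pico = 1e-12, kilo = 1e3; factor is 1e-15.
9.74 × 1e-15 = 0.00000000000000974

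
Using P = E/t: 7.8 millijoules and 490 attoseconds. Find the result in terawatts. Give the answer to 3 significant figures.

(7.8 × 10⁻³) / (490 × 10⁻¹⁸) = 0.015918 × 10¹⁵ W

15.9 terawatts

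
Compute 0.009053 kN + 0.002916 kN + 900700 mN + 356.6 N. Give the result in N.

1269.269 N

In N:
  0.009053 kN = 0.009053 × 10^3 N = 9.053
  0.002916 kN = 0.002916 × 10^3 N = 2.916
  900700 mN = 900700 × 10^-3 N = 900.7
  356.6 N → 356.6
Sum: 9.053 + 2.916 + 900.7 + 356.6 = 1269.269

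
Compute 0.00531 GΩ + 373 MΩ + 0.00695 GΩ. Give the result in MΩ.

In MΩ:
  0.00531 GΩ = 0.00531 × 10³ MΩ = 5.31
  373 MΩ → 373
  0.00695 GΩ = 0.00695 × 10³ MΩ = 6.95
Sum: 5.31 + 373 + 6.95 = 385.26

385.26 MΩ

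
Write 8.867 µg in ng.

8867 ng

micro = 1e-6, nano = 1e-9; factor is 1e3.
8.867 × 1e3 = 8867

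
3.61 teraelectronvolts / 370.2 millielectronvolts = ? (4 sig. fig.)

9751000000000

(3.61e12) / (370.2e-3) = 0.0097515e15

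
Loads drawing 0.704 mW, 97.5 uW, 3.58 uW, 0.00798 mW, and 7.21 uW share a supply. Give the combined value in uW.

In uW:
  0.704 mW = 0.704 × 10^3 uW = 704
  97.5 uW → 97.5
  3.58 uW → 3.58
  0.00798 mW = 0.00798 × 10^3 uW = 7.98
  7.21 uW → 7.21
Sum: 704 + 97.5 + 3.58 + 7.98 + 7.21 = 820.27

820.27 uW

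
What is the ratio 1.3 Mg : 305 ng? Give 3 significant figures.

(1.3 × 10^6) / (305 × 10^-9) = 0.004262 × 10^15

4260000000000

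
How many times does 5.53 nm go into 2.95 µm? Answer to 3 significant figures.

(2.95 × 10^-6) / (5.53 × 10^-9) = 0.5335 × 10^3

533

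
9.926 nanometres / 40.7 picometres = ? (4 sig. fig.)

(9.926 × 10⁻⁹) / (40.7 × 10⁻¹²) = 0.24388 × 10³

243.9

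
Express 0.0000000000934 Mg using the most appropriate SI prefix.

93.4 µg

= 93.4 × 10⁻⁶ g; 10⁻⁶ is micro.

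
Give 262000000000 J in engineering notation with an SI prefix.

262 GJ

= 262 × 10⁹ J; 10⁹ is giga.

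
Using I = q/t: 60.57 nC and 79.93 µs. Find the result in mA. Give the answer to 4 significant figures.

0.7578 mA

(60.57e-9) / (79.93e-6) = 0.757788e-3 A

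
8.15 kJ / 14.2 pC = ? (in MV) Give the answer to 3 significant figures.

574000000 MV

(8.15e3) / (14.2e-12) = 0.57394e15 V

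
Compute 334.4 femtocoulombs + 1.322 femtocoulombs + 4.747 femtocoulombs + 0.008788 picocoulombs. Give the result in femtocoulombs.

In femtocoulombs:
  334.4 femtocoulombs → 334.4
  1.322 femtocoulombs → 1.322
  4.747 femtocoulombs → 4.747
  0.008788 picocoulombs = 0.008788 × 10^3 femtocoulombs = 8.788
Sum: 334.4 + 1.322 + 4.747 + 8.788 = 349.257

349.257 femtocoulombs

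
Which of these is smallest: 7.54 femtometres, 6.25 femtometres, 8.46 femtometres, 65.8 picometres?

6.25 femtometres

7.54 femtometres = 0.00000000000000754 metres
6.25 femtometres = 0.00000000000000625 metres
8.46 femtometres = 0.00000000000000846 metres
65.8 picometres = 0.0000000000658 metres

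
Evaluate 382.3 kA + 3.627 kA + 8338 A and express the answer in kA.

394.265 kA

In kA:
  382.3 kA → 382.3
  3.627 kA → 3.627
  8338 A = 8338e-3 kA = 8.338
Sum: 382.3 + 3.627 + 8.338 = 394.265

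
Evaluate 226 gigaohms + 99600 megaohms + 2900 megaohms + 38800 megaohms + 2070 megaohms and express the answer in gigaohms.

In gigaohms:
  226 gigaohms → 226
  99600 megaohms = 99600 × 10⁻³ gigaohms = 99.6
  2900 megaohms = 2900 × 10⁻³ gigaohms = 2.9
  38800 megaohms = 38800 × 10⁻³ gigaohms = 38.8
  2070 megaohms = 2070 × 10⁻³ gigaohms = 2.07
Sum: 226 + 99.6 + 2.9 + 38.8 + 2.07 = 369.37

369.37 gigaohms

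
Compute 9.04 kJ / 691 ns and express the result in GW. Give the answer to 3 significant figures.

13.1 GW

(9.04e3) / (691e-9) = 0.013082e12 W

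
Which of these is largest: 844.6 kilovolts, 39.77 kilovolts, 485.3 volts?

844.6 kilovolts

844.6 kilovolts = 844600 volts
39.77 kilovolts = 39770 volts
485.3 volts = 485.3 volts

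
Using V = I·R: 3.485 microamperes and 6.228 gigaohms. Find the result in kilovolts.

21.70458 kilovolts

3.485 × 10⁻⁶ × 6.228 × 10⁹ = 21.70458 × 10³ V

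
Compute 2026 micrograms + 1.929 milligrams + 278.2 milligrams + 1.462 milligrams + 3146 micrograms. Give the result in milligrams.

286.763 milligrams

In milligrams:
  2026 micrograms = 2026 × 10^-3 milligrams = 2.026
  1.929 milligrams → 1.929
  278.2 milligrams → 278.2
  1.462 milligrams → 1.462
  3146 micrograms = 3146 × 10^-3 milligrams = 3.146
Sum: 2.026 + 1.929 + 278.2 + 1.462 + 3.146 = 286.763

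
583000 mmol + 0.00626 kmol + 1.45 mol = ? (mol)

In mol:
  583000 mmol = 583000e-3 mol = 583
  0.00626 kmol = 0.00626e3 mol = 6.26
  1.45 mol → 1.45
Sum: 583 + 6.26 + 1.45 = 590.71

590.71 mol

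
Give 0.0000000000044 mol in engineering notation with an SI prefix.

4.4 pmol

= 4.4 × 10⁻¹² mol; 10⁻¹² is pico.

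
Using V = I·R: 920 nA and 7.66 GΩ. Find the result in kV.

920e-9 × 7.66e9 = 7047.2 V

7.0472 kV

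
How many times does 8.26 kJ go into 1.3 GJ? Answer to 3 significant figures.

(1.3 × 10⁹) / (8.26 × 10³) = 0.1574 × 10⁶

157000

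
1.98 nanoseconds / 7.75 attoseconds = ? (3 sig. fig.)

(1.98 × 10⁻⁹) / (7.75 × 10⁻¹⁸) = 0.2555 × 10⁹

255000000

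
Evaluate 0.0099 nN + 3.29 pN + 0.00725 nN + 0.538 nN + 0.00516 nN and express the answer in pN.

In pN:
  0.0099 nN = 0.0099 × 10³ pN = 9.9
  3.29 pN → 3.29
  0.00725 nN = 0.00725 × 10³ pN = 7.25
  0.538 nN = 0.538 × 10³ pN = 538
  0.00516 nN = 0.00516 × 10³ pN = 5.16
Sum: 9.9 + 3.29 + 7.25 + 538 + 5.16 = 563.6

563.6 pN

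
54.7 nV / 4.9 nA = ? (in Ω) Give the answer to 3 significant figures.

(54.7 × 10⁻⁹) / (4.9 × 10⁻⁹) = 11.163 Ω

11.2 Ω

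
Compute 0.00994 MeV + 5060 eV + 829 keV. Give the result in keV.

844 keV

In keV:
  0.00994 MeV = 0.00994 × 10³ keV = 9.94
  5060 eV = 5060 × 10⁻³ keV = 5.06
  829 keV → 829
Sum: 9.94 + 5.06 + 829 = 844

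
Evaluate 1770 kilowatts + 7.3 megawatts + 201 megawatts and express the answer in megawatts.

In megawatts:
  1770 kilowatts = 1770e-3 megawatts = 1.77
  7.3 megawatts → 7.3
  201 megawatts → 201
Sum: 1.77 + 7.3 + 201 = 210.07

210.07 megawatts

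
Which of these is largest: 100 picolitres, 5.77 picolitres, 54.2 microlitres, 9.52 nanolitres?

100 picolitres = 0.0000000001 litres
5.77 picolitres = 0.00000000000577 litres
54.2 microlitres = 0.0000542 litres
9.52 nanolitres = 0.00000000952 litres

54.2 microlitres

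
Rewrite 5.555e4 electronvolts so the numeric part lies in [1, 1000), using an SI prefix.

55.55 kiloelectronvolts

= 55.55e3 electronvolts; 1e3 is kilo.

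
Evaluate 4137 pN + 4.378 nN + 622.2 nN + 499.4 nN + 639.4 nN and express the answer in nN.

1769.515 nN

In nN:
  4137 pN = 4137 × 10⁻³ nN = 4.137
  4.378 nN → 4.378
  622.2 nN → 622.2
  499.4 nN → 499.4
  639.4 nN → 639.4
Sum: 4.137 + 4.378 + 622.2 + 499.4 + 639.4 = 1769.515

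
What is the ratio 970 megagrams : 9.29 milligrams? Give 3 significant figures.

104000000000

(970 × 10⁶) / (9.29 × 10⁻³) = 104.4 × 10⁹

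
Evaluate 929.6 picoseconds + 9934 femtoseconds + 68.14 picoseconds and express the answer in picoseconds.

1007.674 picoseconds

In picoseconds:
  929.6 picoseconds → 929.6
  9934 femtoseconds = 9934 × 10⁻³ picoseconds = 9.934
  68.14 picoseconds → 68.14
Sum: 929.6 + 9.934 + 68.14 = 1007.674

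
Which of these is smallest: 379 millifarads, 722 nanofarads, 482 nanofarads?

482 nanofarads

379 millifarads = 0.379 farads
722 nanofarads = 0.000000722 farads
482 nanofarads = 0.000000482 farads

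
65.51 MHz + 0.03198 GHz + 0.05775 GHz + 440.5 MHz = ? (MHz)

In MHz:
  65.51 MHz → 65.51
  0.03198 GHz = 0.03198e3 MHz = 31.98
  0.05775 GHz = 0.05775e3 MHz = 57.75
  440.5 MHz → 440.5
Sum: 65.51 + 31.98 + 57.75 + 440.5 = 595.74

595.74 MHz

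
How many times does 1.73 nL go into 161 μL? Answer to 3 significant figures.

(161 × 10⁻⁶) / (1.73 × 10⁻⁹) = 93.06 × 10³

93100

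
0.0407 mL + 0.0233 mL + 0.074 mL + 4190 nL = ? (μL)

In μL:
  0.0407 mL = 0.0407 × 10³ μL = 40.7
  0.0233 mL = 0.0233 × 10³ μL = 23.3
  0.074 mL = 0.074 × 10³ μL = 74
  4190 nL = 4190 × 10⁻³ μL = 4.19
Sum: 40.7 + 23.3 + 74 + 4.19 = 142.19

142.19 μL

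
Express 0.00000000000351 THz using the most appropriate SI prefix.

= 3.51 Hz; mantissa already in [1, 1000).

3.51 Hz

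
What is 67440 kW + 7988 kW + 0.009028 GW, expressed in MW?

84.456 MW

In MW:
  67440 kW = 67440 × 10⁻³ MW = 67.44
  7988 kW = 7988 × 10⁻³ MW = 7.988
  0.009028 GW = 0.009028 × 10³ MW = 9.028
Sum: 67.44 + 7.988 + 9.028 = 84.456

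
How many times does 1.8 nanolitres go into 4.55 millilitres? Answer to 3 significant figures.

(4.55e-3) / (1.8e-9) = 2.528e6

2530000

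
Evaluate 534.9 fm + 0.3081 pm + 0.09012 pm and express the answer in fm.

933.12 fm

In fm:
  534.9 fm → 534.9
  0.3081 pm = 0.3081e3 fm = 308.1
  0.09012 pm = 0.09012e3 fm = 90.12
Sum: 534.9 + 308.1 + 90.12 = 933.12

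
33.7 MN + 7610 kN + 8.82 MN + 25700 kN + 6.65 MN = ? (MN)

In MN:
  33.7 MN → 33.7
  7610 kN = 7610 × 10⁻³ MN = 7.61
  8.82 MN → 8.82
  25700 kN = 25700 × 10⁻³ MN = 25.7
  6.65 MN → 6.65
Sum: 33.7 + 7.61 + 8.82 + 25.7 + 6.65 = 82.48

82.48 MN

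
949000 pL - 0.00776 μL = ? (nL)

In nL:
  949000 pL = 949000e-3 nL = 949
  0.00776 μL = 0.00776e3 nL = 7.76
Difference: 949 - 7.76 = 941.24

941.24 nL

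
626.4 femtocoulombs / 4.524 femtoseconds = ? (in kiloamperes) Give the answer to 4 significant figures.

(626.4e-15) / (4.524e-15) = 138.462 A

0.1385 kiloamperes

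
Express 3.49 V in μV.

(no prefix) = 10^0, micro = 10^-6; factor is 10^6.
3.49 × 10^6 = 3490000

3490000 μV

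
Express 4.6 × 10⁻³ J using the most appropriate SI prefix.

= 4.6 × 10⁻³ J; 10⁻³ is milli.

4.6 mJ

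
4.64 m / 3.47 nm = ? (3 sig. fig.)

1340000000

(4.64) / (3.47 × 10^-9) = 1.337 × 10^9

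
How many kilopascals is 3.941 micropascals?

0.000000003941 kilopascals

micro = 1e-6, kilo = 1e3; factor is 1e-9.
3.941 × 1e-9 = 0.000000003941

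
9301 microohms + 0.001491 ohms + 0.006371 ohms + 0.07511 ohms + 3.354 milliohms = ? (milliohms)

In milliohms:
  9301 microohms = 9301 × 10^-3 milliohms = 9.301
  0.001491 ohms = 0.001491 × 10^3 milliohms = 1.491
  0.006371 ohms = 0.006371 × 10^3 milliohms = 6.371
  0.07511 ohms = 0.07511 × 10^3 milliohms = 75.11
  3.354 milliohms → 3.354
Sum: 9.301 + 1.491 + 6.371 + 75.11 + 3.354 = 95.627

95.627 milliohms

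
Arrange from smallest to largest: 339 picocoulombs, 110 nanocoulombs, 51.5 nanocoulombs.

339 picocoulombs < 51.5 nanocoulombs < 110 nanocoulombs

339 picocoulombs = 0.000000000339 coulombs
110 nanocoulombs = 0.00000011 coulombs
51.5 nanocoulombs = 0.0000000515 coulombs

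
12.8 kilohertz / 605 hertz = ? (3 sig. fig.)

(12.8 × 10^3) / (605) = 0.02116 × 10^3

21.2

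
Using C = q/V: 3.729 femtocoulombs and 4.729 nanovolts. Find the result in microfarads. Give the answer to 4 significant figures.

(3.729 × 10^-15) / (4.729 × 10^-9) = 0.788539 × 10^-6 F

0.7885 microfarads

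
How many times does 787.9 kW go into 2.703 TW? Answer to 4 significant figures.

(2.703 × 10^12) / (787.9 × 10^3) = 0.0034306 × 10^9

3431000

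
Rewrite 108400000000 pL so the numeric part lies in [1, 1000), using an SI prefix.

= 108.4 × 10^-3 L; 10^-3 is milli.

108.4 mL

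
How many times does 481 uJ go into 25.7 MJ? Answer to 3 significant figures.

(25.7 × 10^6) / (481 × 10^-6) = 0.05343 × 10^12

53400000000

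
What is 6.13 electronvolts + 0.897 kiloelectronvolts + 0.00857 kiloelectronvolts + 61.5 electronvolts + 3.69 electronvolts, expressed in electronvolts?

In electronvolts:
  6.13 electronvolts → 6.13
  0.897 kiloelectronvolts = 0.897 × 10³ electronvolts = 897
  0.00857 kiloelectronvolts = 0.00857 × 10³ electronvolts = 8.57
  61.5 electronvolts → 61.5
  3.69 electronvolts → 3.69
Sum: 6.13 + 897 + 8.57 + 61.5 + 3.69 = 976.89

976.89 electronvolts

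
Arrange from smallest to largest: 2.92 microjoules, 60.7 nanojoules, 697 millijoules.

60.7 nanojoules < 2.92 microjoules < 697 millijoules

2.92 microjoules = 0.00000292 joules
60.7 nanojoules = 0.0000000607 joules
697 millijoules = 0.697 joules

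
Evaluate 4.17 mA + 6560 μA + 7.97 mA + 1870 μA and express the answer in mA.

20.57 mA

In mA:
  4.17 mA → 4.17
  6560 μA = 6560e-3 mA = 6.56
  7.97 mA → 7.97
  1870 μA = 1870e-3 mA = 1.87
Sum: 4.17 + 6.56 + 7.97 + 1.87 = 20.57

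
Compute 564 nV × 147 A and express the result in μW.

564 × 10⁻⁹ × 147 = 82908 × 10⁻⁹ W

82.908 μW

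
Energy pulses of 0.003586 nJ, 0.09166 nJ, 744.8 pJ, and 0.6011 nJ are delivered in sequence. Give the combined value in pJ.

1441.146 pJ

In pJ:
  0.003586 nJ = 0.003586 × 10^3 pJ = 3.586
  0.09166 nJ = 0.09166 × 10^3 pJ = 91.66
  744.8 pJ → 744.8
  0.6011 nJ = 0.6011 × 10^3 pJ = 601.1
Sum: 3.586 + 91.66 + 744.8 + 601.1 = 1441.146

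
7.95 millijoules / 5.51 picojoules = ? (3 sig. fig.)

1440000000

(7.95 × 10^-3) / (5.51 × 10^-12) = 1.443 × 10^9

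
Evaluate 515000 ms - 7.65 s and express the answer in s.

507.35 s

In s:
  515000 ms = 515000e-3 s = 515
  7.65 s → 7.65
Difference: 515 - 7.65 = 507.35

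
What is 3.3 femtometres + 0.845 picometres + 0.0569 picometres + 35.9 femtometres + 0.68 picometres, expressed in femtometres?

1621.1 femtometres

In femtometres:
  3.3 femtometres → 3.3
  0.845 picometres = 0.845 × 10³ femtometres = 845
  0.0569 picometres = 0.0569 × 10³ femtometres = 56.9
  35.9 femtometres → 35.9
  0.68 picometres = 0.68 × 10³ femtometres = 680
Sum: 3.3 + 845 + 56.9 + 35.9 + 680 = 1621.1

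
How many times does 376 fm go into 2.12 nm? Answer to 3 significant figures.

(2.12 × 10⁻⁹) / (376 × 10⁻¹⁵) = 0.005638 × 10⁶

5640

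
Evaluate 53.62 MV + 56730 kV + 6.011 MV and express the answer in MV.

In MV:
  53.62 MV → 53.62
  56730 kV = 56730e-3 MV = 56.73
  6.011 MV → 6.011
Sum: 53.62 + 56.73 + 6.011 = 116.361

116.361 MV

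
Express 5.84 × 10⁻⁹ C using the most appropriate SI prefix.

= 5.84 × 10⁻⁹ C; 10⁻⁹ is nano.

5.84 nC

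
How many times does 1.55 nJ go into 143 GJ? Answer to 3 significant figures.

92300000000000000000

(143 × 10⁹) / (1.55 × 10⁻⁹) = 92.26 × 10¹⁸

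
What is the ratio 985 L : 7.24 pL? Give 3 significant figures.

136000000000000

(985) / (7.24e-12) = 136e12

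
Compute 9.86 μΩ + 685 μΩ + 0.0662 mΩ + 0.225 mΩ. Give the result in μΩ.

986.06 μΩ

In μΩ:
  9.86 μΩ → 9.86
  685 μΩ → 685
  0.0662 mΩ = 0.0662e3 μΩ = 66.2
  0.225 mΩ = 0.225e3 μΩ = 225
Sum: 9.86 + 685 + 66.2 + 225 = 986.06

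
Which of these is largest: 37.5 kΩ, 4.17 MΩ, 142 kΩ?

37.5 kΩ = 37500 Ω
4.17 MΩ = 4170000 Ω
142 kΩ = 142000 Ω

4.17 MΩ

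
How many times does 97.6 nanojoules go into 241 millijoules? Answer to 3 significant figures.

2470000

(241e-3) / (97.6e-9) = 2.469e6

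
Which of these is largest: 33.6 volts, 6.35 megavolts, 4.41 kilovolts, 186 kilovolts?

33.6 volts = 33.6 volts
6.35 megavolts = 6350000 volts
4.41 kilovolts = 4410 volts
186 kilovolts = 186000 volts

6.35 megavolts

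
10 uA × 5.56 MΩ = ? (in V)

10 × 10⁻⁶ × 5.56 × 10⁶ = 55.6 V

55.6 V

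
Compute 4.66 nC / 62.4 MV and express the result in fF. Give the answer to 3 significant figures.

0.0747 fF

(4.66 × 10^-9) / (62.4 × 10^6) = 0.074679 × 10^-15 F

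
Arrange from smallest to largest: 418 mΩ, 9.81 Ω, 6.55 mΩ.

6.55 mΩ < 418 mΩ < 9.81 Ω

418 mΩ = 0.418 Ω
9.81 Ω = 9.81 Ω
6.55 mΩ = 0.00655 Ω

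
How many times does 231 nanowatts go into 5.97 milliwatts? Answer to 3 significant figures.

25800

(5.97 × 10⁻³) / (231 × 10⁻⁹) = 0.02584 × 10⁶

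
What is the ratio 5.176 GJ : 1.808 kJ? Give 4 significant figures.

(5.176e9) / (1.808e3) = 2.8628e6

2863000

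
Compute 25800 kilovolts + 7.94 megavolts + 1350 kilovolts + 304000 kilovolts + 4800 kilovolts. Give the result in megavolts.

343.89 megavolts

In megavolts:
  25800 kilovolts = 25800 × 10⁻³ megavolts = 25.8
  7.94 megavolts → 7.94
  1350 kilovolts = 1350 × 10⁻³ megavolts = 1.35
  304000 kilovolts = 304000 × 10⁻³ megavolts = 304
  4800 kilovolts = 4800 × 10⁻³ megavolts = 4.8
Sum: 25.8 + 7.94 + 1.35 + 304 + 4.8 = 343.89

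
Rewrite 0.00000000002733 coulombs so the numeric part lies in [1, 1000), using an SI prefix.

= 27.33 × 10⁻¹² coulombs; 10⁻¹² is pico.

27.33 picocoulombs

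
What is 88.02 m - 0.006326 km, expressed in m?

81.694 m

In m:
  88.02 m → 88.02
  0.006326 km = 0.006326 × 10³ m = 6.326
Difference: 88.02 - 6.326 = 81.694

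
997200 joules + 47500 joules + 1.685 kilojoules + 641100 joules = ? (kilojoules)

In kilojoules:
  997200 joules = 997200 × 10⁻³ kilojoules = 997.2
  47500 joules = 47500 × 10⁻³ kilojoules = 47.5
  1.685 kilojoules → 1.685
  641100 joules = 641100 × 10⁻³ kilojoules = 641.1
Sum: 997.2 + 47.5 + 1.685 + 641.1 = 1687.485

1687.485 kilojoules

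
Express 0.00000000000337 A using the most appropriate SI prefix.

3.37 pA

= 3.37 × 10^-12 A; 10^-12 is pico.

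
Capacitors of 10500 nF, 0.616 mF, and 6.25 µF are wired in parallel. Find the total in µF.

632.75 µF

In µF:
  10500 nF = 10500 × 10^-3 µF = 10.5
  0.616 mF = 0.616 × 10^3 µF = 616
  6.25 µF → 6.25
Sum: 10.5 + 616 + 6.25 = 632.75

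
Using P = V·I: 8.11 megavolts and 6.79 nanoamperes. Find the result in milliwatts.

8.11 × 10⁶ × 6.79 × 10⁻⁹ = 55.0669 × 10⁻³ W

55.0669 milliwatts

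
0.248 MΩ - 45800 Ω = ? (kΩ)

202.2 kΩ

In kΩ:
  0.248 MΩ = 0.248e3 kΩ = 248
  45800 Ω = 45800e-3 kΩ = 45.8
Difference: 248 - 45.8 = 202.2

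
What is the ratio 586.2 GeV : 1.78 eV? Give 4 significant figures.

329300000000

(586.2 × 10^9) / (1.78) = 329.33 × 10^9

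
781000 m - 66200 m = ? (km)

714.8 km

In km:
  781000 m = 781000 × 10⁻³ km = 781
  66200 m = 66200 × 10⁻³ km = 66.2
Difference: 781 - 66.2 = 714.8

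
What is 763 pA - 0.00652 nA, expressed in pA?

In pA:
  763 pA → 763
  0.00652 nA = 0.00652 × 10^3 pA = 6.52
Difference: 763 - 6.52 = 756.48

756.48 pA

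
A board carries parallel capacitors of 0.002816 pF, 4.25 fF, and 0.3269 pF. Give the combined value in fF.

In fF:
  0.002816 pF = 0.002816 × 10^3 fF = 2.816
  4.25 fF → 4.25
  0.3269 pF = 0.3269 × 10^3 fF = 326.9
Sum: 2.816 + 4.25 + 326.9 = 333.966

333.966 fF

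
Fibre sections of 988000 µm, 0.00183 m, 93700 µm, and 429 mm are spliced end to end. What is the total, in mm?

1512.53 mm

In mm:
  988000 µm = 988000 × 10^-3 mm = 988
  0.00183 m = 0.00183 × 10^3 mm = 1.83
  93700 µm = 93700 × 10^-3 mm = 93.7
  429 mm → 429
Sum: 988 + 1.83 + 93.7 + 429 = 1512.53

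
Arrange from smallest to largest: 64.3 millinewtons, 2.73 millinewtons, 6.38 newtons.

2.73 millinewtons < 64.3 millinewtons < 6.38 newtons

64.3 millinewtons = 0.0643 newtons
2.73 millinewtons = 0.00273 newtons
6.38 newtons = 6.38 newtons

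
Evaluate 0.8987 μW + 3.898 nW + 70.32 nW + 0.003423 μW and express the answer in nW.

In nW:
  0.8987 μW = 0.8987 × 10^3 nW = 898.7
  3.898 nW → 3.898
  70.32 nW → 70.32
  0.003423 μW = 0.003423 × 10^3 nW = 3.423
Sum: 898.7 + 3.898 + 70.32 + 3.423 = 976.341

976.341 nW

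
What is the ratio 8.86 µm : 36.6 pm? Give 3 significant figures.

242000

(8.86e-6) / (36.6e-12) = 0.2421e6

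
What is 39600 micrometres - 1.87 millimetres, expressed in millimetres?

37.73 millimetres

In millimetres:
  39600 micrometres = 39600 × 10^-3 millimetres = 39.6
  1.87 millimetres → 1.87
Difference: 39.6 - 1.87 = 37.73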